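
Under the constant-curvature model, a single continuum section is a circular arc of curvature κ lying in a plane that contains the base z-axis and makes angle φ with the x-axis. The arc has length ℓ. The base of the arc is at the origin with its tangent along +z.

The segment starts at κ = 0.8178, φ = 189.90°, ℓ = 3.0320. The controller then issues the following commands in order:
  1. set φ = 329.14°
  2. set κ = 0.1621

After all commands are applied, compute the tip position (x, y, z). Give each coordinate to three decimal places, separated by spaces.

initial: κ=0.8178, φ=189.90°, ℓ=3.0320
cmd 1: set φ=329.14° → (κ,φ,ℓ)=(0.8178,329.14°,3.0320) → tip=(1.8776,-1.1219,0.7517)
cmd 2: set κ=0.1621 → (κ,φ,ℓ)=(0.1621,329.14°,3.0320) → tip=(0.6268,-0.3746,2.9114)

0.627 -0.375 2.911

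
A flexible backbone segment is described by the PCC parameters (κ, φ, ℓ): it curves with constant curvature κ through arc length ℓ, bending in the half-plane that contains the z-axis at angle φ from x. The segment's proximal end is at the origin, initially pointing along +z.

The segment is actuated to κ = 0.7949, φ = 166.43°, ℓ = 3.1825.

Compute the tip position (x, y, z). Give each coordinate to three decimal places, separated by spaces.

-2.224 0.537 0.723

θ = κ·ℓ = 0.7949 × 3.1825 = 2.52977 rad
ρ = (1 − cos θ)/κ = (1 − -0.81860)/0.7949 = 2.28784
z = sin θ / κ = 0.57436/0.7949 = 0.72256
x = ρ cos φ = 2.28784 × cos(166.43°) = -2.22397
y = ρ sin φ = 2.28784 × sin(166.43°) = 0.53680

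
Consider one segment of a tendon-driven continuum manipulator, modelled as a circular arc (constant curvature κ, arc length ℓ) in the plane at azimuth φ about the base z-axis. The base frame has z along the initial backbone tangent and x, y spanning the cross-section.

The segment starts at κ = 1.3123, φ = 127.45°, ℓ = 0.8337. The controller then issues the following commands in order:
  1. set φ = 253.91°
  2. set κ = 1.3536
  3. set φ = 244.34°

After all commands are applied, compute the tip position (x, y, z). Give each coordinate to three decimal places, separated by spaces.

-0.183 -0.381 0.668

initial: κ=1.3123, φ=127.45°, ℓ=0.8337
cmd 1: set φ=253.91° → (κ,φ,ℓ)=(1.3123,253.91°,0.8337) → tip=(-0.1143,-0.3962,0.6771)
cmd 2: set κ=1.3536 → (κ,φ,ℓ)=(1.3536,253.91°,0.8337) → tip=(-0.1171,-0.4060,0.6677)
cmd 3: set φ=244.34° → (κ,φ,ℓ)=(1.3536,244.34°,0.8337) → tip=(-0.1830,-0.3809,0.6677)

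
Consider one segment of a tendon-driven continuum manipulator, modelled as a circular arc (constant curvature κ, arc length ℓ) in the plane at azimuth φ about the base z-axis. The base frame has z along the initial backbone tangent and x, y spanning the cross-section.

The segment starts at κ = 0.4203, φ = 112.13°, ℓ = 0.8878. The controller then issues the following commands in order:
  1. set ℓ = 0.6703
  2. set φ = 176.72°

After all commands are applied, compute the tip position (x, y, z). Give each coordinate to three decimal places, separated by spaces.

initial: κ=0.4203, φ=112.13°, ℓ=0.8878
cmd 1: set ℓ=0.6703 → (κ,φ,ℓ)=(0.4203,112.13°,0.6703) → tip=(-0.0353,0.0869,0.6615)
cmd 2: set φ=176.72° → (κ,φ,ℓ)=(0.4203,176.72°,0.6703) → tip=(-0.0936,0.0054,0.6615)

-0.094 0.005 0.661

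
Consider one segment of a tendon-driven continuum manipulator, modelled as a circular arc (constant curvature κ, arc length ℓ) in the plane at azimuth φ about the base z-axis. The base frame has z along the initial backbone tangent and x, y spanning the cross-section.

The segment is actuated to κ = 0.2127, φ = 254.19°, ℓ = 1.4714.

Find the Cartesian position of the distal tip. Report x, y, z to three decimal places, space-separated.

θ = κ·ℓ = 0.2127 × 1.4714 = 0.31297 rad
ρ = (1 − cos θ)/κ = (1 − 0.95142)/0.2127 = 0.22838
z = sin θ / κ = 0.30788/0.2127 = 1.44750
x = ρ cos φ = 0.22838 × cos(254.19°) = -0.06222
y = ρ sin φ = 0.22838 × sin(254.19°) = -0.21974

-0.062 -0.220 1.447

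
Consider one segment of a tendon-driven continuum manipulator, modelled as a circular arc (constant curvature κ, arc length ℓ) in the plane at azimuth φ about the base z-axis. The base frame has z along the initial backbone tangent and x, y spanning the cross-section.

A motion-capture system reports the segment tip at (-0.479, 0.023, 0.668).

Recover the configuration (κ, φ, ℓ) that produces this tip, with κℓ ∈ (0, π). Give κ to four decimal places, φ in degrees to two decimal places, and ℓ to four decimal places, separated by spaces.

ρ = √(x²+y²) = √(-0.479² + 0.023²) = 0.47955
φ = atan2(y, x) mod 360° = atan2(0.023, -0.479) = 177.2510°
|p|² = ρ² + z² = 0.47955² + 0.668² = 0.67619
κ = 2ρ / |p|² = 2×0.47955 / 0.67619 = 1.41839
θ = 2·atan2(ρ, z) = 2·atan2(0.47955, 0.668) = 1.24527 rad
ℓ = θ/κ = 1.24527/1.41839 = 0.87795

1.4184 177.25 0.8779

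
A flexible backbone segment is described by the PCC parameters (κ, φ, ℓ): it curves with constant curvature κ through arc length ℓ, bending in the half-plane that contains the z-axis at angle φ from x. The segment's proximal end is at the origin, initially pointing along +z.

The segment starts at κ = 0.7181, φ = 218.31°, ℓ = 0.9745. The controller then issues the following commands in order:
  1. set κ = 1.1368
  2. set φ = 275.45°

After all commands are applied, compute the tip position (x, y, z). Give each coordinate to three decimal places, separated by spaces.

initial: κ=0.7181, φ=218.31°, ℓ=0.9745
cmd 1: set κ=1.1368 → (κ,φ,ℓ)=(1.1368,218.31°,0.9745) → tip=(-0.3820,-0.3018,0.7871)
cmd 2: set φ=275.45° → (κ,φ,ℓ)=(1.1368,275.45°,0.9745) → tip=(0.0462,-0.4846,0.7871)

0.046 -0.485 0.787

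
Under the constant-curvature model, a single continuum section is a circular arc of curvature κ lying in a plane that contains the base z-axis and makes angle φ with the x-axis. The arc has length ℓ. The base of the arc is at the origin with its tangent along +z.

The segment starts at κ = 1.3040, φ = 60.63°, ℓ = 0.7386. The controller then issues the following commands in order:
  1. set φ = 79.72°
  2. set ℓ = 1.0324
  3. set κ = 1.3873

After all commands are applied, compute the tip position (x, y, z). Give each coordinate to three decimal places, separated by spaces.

initial: κ=1.3040, φ=60.63°, ℓ=0.7386
cmd 1: set φ=79.72° → (κ,φ,ℓ)=(1.3040,79.72°,0.7386) → tip=(0.0587,0.3237,0.6296)
cmd 2: set ℓ=1.0324 → (κ,φ,ℓ)=(1.3040,79.72°,1.0324) → tip=(0.1064,0.5865,0.7476)
cmd 3: set κ=1.3873 → (κ,φ,ℓ)=(1.3873,79.72°,1.0324) → tip=(0.1109,0.6113,0.7139)

0.111 0.611 0.714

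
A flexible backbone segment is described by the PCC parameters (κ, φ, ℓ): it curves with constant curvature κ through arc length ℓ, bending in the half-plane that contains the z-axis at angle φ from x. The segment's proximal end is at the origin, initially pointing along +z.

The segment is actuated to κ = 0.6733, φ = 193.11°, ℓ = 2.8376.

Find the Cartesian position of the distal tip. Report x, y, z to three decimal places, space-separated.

θ = κ·ℓ = 0.6733 × 2.8376 = 1.91056 rad
ρ = (1 − cos θ)/κ = (1 − -0.33326)/0.6733 = 1.98019
z = sin θ / κ = 0.94283/0.6733 = 1.40032
x = ρ cos φ = 1.98019 × cos(193.11°) = -1.92858
y = ρ sin φ = 1.98019 × sin(193.11°) = -0.44915

-1.929 -0.449 1.400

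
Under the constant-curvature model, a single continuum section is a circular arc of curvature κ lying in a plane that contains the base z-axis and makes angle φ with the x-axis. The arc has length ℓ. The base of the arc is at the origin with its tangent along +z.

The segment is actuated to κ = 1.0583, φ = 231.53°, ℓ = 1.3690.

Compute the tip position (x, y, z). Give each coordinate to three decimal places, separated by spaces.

-0.516 -0.650 0.938

θ = κ·ℓ = 1.0583 × 1.3690 = 1.44881 rad
ρ = (1 − cos θ)/κ = (1 − 0.12168)/1.0583 = 0.82993
z = sin θ / κ = 0.99257/1.0583 = 0.93789
x = ρ cos φ = 0.82993 × cos(231.53°) = -0.51631
y = ρ sin φ = 0.82993 × sin(231.53°) = -0.64978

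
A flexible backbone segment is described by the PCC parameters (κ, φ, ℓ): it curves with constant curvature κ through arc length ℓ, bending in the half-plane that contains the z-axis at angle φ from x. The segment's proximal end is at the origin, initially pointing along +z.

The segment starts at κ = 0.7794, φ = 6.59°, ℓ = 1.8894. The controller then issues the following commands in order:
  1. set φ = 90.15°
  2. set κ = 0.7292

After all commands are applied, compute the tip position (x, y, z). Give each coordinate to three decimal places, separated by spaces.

-0.003 1.108 1.346

initial: κ=0.7794, φ=6.59°, ℓ=1.8894
cmd 1: set φ=90.15° → (κ,φ,ℓ)=(0.7794,90.15°,1.8894) → tip=(-0.0030,1.1572,1.2769)
cmd 2: set κ=0.7292 → (κ,φ,ℓ)=(0.7292,90.15°,1.8894) → tip=(-0.0029,1.1083,1.3459)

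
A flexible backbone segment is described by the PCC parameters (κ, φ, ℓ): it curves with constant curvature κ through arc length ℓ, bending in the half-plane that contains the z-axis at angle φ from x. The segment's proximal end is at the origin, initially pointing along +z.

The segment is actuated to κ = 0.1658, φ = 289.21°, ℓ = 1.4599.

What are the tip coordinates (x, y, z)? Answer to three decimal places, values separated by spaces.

0.058 -0.166 1.446

θ = κ·ℓ = 0.1658 × 1.4599 = 0.24205 rad
ρ = (1 − cos θ)/κ = (1 − 0.97085)/0.1658 = 0.17582
z = sin θ / κ = 0.23969/0.1658 = 1.44569
x = ρ cos φ = 0.17582 × cos(289.21°) = 0.05785
y = ρ sin φ = 0.17582 × sin(289.21°) = -0.16603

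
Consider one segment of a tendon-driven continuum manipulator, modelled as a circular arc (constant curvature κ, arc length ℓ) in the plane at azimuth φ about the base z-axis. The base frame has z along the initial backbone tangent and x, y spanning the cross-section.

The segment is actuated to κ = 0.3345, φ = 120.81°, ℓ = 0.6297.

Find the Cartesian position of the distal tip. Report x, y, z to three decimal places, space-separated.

θ = κ·ℓ = 0.3345 × 0.6297 = 0.21063 rad
ρ = (1 − cos θ)/κ = (1 − 0.97790)/0.3345 = 0.06607
z = sin θ / κ = 0.20908/0.3345 = 0.62505
x = ρ cos φ = 0.06607 × cos(120.81°) = -0.03384
y = ρ sin φ = 0.06607 × sin(120.81°) = 0.05675

-0.034 0.057 0.625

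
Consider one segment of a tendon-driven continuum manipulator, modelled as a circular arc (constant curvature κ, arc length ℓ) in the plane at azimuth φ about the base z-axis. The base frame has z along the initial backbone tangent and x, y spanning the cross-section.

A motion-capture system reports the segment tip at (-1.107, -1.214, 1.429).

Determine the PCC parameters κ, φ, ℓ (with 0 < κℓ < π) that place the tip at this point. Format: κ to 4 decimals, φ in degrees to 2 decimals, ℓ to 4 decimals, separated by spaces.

ρ = √(x²+y²) = √(-1.107² + -1.214²) = 1.64294
φ = atan2(y, x) mod 360° = atan2(-1.214, -1.107) = 227.6395°
|p|² = ρ² + z² = 1.64294² + 1.429² = 4.74129
κ = 2ρ / |p|² = 2×1.64294 / 4.74129 = 0.69303
θ = 2·atan2(ρ, z) = 2·atan2(1.64294, 1.429) = 1.70986 rad
ℓ = θ/κ = 1.70986/0.69303 = 2.46720

0.6930 227.64 2.4672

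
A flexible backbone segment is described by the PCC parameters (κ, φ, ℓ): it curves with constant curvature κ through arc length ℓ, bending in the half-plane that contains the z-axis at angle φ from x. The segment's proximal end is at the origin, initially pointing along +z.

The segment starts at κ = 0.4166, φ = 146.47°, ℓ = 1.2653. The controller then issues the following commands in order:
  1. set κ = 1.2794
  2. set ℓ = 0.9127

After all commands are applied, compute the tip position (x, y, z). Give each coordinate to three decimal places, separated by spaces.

-0.396 0.262 0.719

initial: κ=0.4166, φ=146.47°, ℓ=1.2653
cmd 1: set κ=1.2794 → (κ,φ,ℓ)=(1.2794,146.47°,1.2653) → tip=(-0.6828,0.4525,0.7807)
cmd 2: set ℓ=0.9127 → (κ,φ,ℓ)=(1.2794,146.47°,0.9127) → tip=(-0.3960,0.2624,0.7190)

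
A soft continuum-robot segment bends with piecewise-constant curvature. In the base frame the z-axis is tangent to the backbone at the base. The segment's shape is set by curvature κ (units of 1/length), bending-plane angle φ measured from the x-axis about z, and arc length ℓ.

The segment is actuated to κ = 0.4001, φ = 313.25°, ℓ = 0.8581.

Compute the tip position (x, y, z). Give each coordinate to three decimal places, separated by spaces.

0.100 -0.106 0.841

θ = κ·ℓ = 0.4001 × 0.8581 = 0.34333 rad
ρ = (1 − cos θ)/κ = (1 − 0.94164)/0.4001 = 0.14586
z = sin θ / κ = 0.33662/0.4001 = 0.84134
x = ρ cos φ = 0.14586 × cos(313.25°) = 0.09994
y = ρ sin φ = 0.14586 × sin(313.25°) = -0.10624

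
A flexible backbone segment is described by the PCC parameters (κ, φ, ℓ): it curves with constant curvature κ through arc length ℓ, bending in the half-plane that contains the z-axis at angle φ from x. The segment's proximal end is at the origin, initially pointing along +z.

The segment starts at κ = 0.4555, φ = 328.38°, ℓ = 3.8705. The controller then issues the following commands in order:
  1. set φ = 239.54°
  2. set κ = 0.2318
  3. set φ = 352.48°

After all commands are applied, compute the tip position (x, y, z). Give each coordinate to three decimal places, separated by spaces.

1.609 -0.212 3.372

initial: κ=0.4555, φ=328.38°, ℓ=3.8705
cmd 1: set φ=239.54° → (κ,φ,ℓ)=(0.4555,239.54°,3.8705) → tip=(-1.3255,-2.2539,2.1550)
cmd 2: set κ=0.2318 → (κ,φ,ℓ)=(0.2318,239.54°,3.8705) → tip=(-0.8227,-1.3989,3.3718)
cmd 3: set φ=352.48° → (κ,φ,ℓ)=(0.2318,352.48°,3.8705) → tip=(1.6089,-0.2124,3.3718)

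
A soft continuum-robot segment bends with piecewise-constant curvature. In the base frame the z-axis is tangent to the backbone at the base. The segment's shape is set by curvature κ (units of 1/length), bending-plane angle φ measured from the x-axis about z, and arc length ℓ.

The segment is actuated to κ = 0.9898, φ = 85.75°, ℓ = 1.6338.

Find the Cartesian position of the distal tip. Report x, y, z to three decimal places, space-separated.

θ = κ·ℓ = 0.9898 × 1.6338 = 1.61714 rad
ρ = (1 − cos θ)/κ = (1 − -0.04632)/0.9898 = 1.05710
z = sin θ / κ = 0.99893/0.9898 = 1.00922
x = ρ cos φ = 1.05710 × cos(85.75°) = 0.07834
y = ρ sin φ = 1.05710 × sin(85.75°) = 1.05420

0.078 1.054 1.009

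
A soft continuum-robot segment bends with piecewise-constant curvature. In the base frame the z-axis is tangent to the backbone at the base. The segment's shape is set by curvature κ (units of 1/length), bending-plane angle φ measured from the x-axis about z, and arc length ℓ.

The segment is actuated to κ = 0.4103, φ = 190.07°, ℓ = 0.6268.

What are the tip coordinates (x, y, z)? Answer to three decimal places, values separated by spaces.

-0.079 -0.014 0.620

θ = κ·ℓ = 0.4103 × 0.6268 = 0.25718 rad
ρ = (1 − cos θ)/κ = (1 − 0.96711)/0.4103 = 0.08016
z = sin θ / κ = 0.25435/0.4103 = 0.61991
x = ρ cos φ = 0.08016 × cos(190.07°) = -0.07892
y = ρ sin φ = 0.08016 × sin(190.07°) = -0.01402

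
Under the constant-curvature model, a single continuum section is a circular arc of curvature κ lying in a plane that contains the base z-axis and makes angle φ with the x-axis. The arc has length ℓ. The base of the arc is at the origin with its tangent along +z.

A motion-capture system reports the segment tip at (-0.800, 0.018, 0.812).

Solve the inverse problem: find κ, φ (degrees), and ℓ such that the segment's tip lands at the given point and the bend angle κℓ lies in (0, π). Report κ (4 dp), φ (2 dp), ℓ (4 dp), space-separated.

1.2314 178.71 1.2637

ρ = √(x²+y²) = √(-0.800² + 0.018²) = 0.80020
φ = atan2(y, x) mod 360° = atan2(0.018, -0.800) = 178.7111°
|p|² = ρ² + z² = 0.80020² + 0.812² = 1.29967
κ = 2ρ / |p|² = 2×0.80020 / 1.29967 = 1.23140
θ = 2·atan2(ρ, z) = 2·atan2(0.80020, 0.812) = 1.55616 rad
ℓ = θ/κ = 1.55616/1.23140 = 1.26374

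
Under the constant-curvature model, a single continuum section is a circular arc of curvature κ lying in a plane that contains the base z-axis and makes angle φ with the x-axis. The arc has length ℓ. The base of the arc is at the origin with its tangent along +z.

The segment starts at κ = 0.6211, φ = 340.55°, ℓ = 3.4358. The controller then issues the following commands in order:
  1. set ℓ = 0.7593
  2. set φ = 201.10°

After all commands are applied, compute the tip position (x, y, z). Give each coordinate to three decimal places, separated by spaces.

initial: κ=0.6211, φ=340.55°, ℓ=3.4358
cmd 1: set ℓ=0.7593 → (κ,φ,ℓ)=(0.6211,340.55°,0.7593) → tip=(0.1657,-0.0585,0.7315)
cmd 2: set φ=201.10° → (κ,φ,ℓ)=(0.6211,201.10°,0.7593) → tip=(-0.1640,-0.0633,0.7315)

-0.164 -0.063 0.731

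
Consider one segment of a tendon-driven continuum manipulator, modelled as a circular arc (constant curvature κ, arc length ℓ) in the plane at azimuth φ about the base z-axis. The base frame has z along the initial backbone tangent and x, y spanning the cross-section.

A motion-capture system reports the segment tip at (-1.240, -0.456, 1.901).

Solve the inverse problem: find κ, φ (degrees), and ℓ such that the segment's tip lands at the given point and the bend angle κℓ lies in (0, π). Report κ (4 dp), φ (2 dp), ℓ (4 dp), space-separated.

ρ = √(x²+y²) = √(-1.240² + -0.456²) = 1.32119
φ = atan2(y, x) mod 360° = atan2(-0.456, -1.240) = 200.1906°
|p|² = ρ² + z² = 1.32119² + 1.901² = 5.35934
κ = 2ρ / |p|² = 2×1.32119 / 5.35934 = 0.49304
θ = 2·atan2(ρ, z) = 2·atan2(1.32119, 1.901) = 1.21472 rad
ℓ = θ/κ = 1.21472/0.49304 = 2.46373

0.4930 200.19 2.4637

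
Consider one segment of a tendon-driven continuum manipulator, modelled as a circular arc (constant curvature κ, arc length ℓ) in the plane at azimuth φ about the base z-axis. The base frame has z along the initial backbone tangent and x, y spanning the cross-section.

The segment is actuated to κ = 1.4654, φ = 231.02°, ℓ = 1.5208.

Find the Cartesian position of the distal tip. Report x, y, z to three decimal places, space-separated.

θ = κ·ℓ = 1.4654 × 1.5208 = 2.22858 rad
ρ = (1 − cos θ)/κ = (1 − -0.61136)/1.4654 = 1.09961
z = sin θ / κ = 0.79135/1.4654 = 0.54002
x = ρ cos φ = 1.09961 × cos(231.02°) = -0.69171
y = ρ sin φ = 1.09961 × sin(231.02°) = -0.85480

-0.692 -0.855 0.540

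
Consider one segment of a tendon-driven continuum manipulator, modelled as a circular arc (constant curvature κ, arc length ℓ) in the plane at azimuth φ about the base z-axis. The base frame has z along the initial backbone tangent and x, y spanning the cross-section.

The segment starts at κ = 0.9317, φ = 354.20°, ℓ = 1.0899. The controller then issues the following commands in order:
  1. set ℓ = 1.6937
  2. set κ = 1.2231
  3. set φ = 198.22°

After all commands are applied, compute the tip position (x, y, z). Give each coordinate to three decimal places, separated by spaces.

-1.149 -0.378 0.717

initial: κ=0.9317, φ=354.20°, ℓ=1.0899
cmd 1: set ℓ=1.6937 → (κ,φ,ℓ)=(0.9317,354.20°,1.6937) → tip=(1.0755,-0.1092,1.0733)
cmd 2: set κ=1.2231 → (κ,φ,ℓ)=(1.2231,354.20°,1.6937) → tip=(1.2039,-0.1223,0.7172)
cmd 3: set φ=198.22° → (κ,φ,ℓ)=(1.2231,198.22°,1.6937) → tip=(-1.1494,-0.3784,0.7172)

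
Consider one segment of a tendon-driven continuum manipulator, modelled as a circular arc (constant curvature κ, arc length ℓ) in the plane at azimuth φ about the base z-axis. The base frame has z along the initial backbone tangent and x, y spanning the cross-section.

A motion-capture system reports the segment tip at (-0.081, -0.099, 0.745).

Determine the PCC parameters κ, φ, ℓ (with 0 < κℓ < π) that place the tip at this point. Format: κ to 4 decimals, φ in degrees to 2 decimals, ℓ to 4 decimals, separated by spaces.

0.4477 230.71 0.7596

ρ = √(x²+y²) = √(-0.081² + -0.099²) = 0.12791
φ = atan2(y, x) mod 360° = atan2(-0.099, -0.081) = 230.7106°
|p|² = ρ² + z² = 0.12791² + 0.745² = 0.57139
κ = 2ρ / |p|² = 2×0.12791 / 0.57139 = 0.44773
θ = 2·atan2(ρ, z) = 2·atan2(0.12791, 0.745) = 0.34008 rad
ℓ = θ/κ = 0.34008/0.44773 = 0.75956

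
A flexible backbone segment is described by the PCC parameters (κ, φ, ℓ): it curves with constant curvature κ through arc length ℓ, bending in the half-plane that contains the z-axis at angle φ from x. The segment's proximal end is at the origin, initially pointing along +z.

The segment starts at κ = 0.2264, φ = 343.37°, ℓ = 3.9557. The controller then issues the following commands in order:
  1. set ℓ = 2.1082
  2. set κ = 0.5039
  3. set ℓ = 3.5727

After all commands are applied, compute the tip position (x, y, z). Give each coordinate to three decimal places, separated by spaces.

2.334 -0.697 1.932

initial: κ=0.2264, φ=343.37°, ℓ=3.9557
cmd 1: set ℓ=2.1082 → (κ,φ,ℓ)=(0.2264,343.37°,2.1082) → tip=(0.4730,-0.1413,2.0291)
cmd 2: set κ=0.5039 → (κ,φ,ℓ)=(0.5039,343.37°,2.1082) → tip=(0.9758,-0.2914,1.7335)
cmd 3: set ℓ=3.5727 → (κ,φ,ℓ)=(0.5039,343.37°,3.5727) → tip=(2.3341,-0.6971,1.9325)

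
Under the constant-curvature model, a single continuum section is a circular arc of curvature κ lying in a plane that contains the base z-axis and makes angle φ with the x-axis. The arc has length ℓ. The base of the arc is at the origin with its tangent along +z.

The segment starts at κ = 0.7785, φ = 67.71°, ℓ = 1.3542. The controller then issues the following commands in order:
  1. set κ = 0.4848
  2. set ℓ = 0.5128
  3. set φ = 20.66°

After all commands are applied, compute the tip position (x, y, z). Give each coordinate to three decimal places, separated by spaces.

initial: κ=0.7785, φ=67.71°, ℓ=1.3542
cmd 1: set κ=0.4848 → (κ,φ,ℓ)=(0.4848,67.71°,1.3542) → tip=(0.1626,0.3967,1.2590)
cmd 2: set ℓ=0.5128 → (κ,φ,ℓ)=(0.4848,67.71°,0.5128) → tip=(0.0241,0.0587,0.5075)
cmd 3: set φ=20.66° → (κ,φ,ℓ)=(0.4848,20.66°,0.5128) → tip=(0.0593,0.0224,0.5075)

0.059 0.022 0.508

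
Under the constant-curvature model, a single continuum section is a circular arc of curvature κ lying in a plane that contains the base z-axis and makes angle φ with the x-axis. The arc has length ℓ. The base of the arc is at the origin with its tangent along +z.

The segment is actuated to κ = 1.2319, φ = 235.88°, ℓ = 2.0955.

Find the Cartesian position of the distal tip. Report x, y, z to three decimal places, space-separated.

θ = κ·ℓ = 1.2319 × 2.0955 = 2.58145 rad
ρ = (1 − cos θ)/κ = (1 − -0.84718)/1.2319 = 1.49945
z = sin θ / κ = 0.53131/1.2319 = 0.43129
x = ρ cos φ = 1.49945 × cos(235.88°) = -0.84109
y = ρ sin φ = 1.49945 × sin(235.88°) = -1.24134

-0.841 -1.241 0.431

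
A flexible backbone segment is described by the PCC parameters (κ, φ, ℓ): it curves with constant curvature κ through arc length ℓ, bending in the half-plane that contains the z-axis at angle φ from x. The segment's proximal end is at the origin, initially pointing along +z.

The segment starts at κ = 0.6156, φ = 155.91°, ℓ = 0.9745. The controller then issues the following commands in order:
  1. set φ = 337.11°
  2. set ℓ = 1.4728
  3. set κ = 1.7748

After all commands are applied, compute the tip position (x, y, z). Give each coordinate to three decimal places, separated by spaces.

initial: κ=0.6156, φ=155.91°, ℓ=0.9745
cmd 1: set φ=337.11° → (κ,φ,ℓ)=(0.6156,337.11°,0.9745) → tip=(0.2613,-0.1103,0.9171)
cmd 2: set ℓ=1.4728 → (κ,φ,ℓ)=(0.6156,337.11°,1.4728) → tip=(0.5741,-0.2424,1.2792)
cmd 3: set κ=1.7748 → (κ,φ,ℓ)=(1.7748,337.11°,1.4728) → tip=(0.9675,-0.4085,0.2837)

0.968 -0.409 0.284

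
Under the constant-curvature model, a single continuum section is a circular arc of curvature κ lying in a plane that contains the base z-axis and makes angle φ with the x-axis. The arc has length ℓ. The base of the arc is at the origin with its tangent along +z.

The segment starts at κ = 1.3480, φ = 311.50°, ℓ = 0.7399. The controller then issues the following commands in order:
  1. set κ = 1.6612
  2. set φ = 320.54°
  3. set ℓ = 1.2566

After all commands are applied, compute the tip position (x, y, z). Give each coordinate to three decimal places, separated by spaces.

initial: κ=1.3480, φ=311.50°, ℓ=0.7399
cmd 1: set κ=1.6612 → (κ,φ,ℓ)=(1.6612,311.50°,0.7399) → tip=(0.2652,-0.2998,0.5672)
cmd 2: set φ=320.54° → (κ,φ,ℓ)=(1.6612,320.54°,0.7399) → tip=(0.3090,-0.2544,0.5672)
cmd 3: set ℓ=1.2566 → (κ,φ,ℓ)=(1.6612,320.54°,1.2566) → tip=(0.6944,-0.5716,0.5234)

0.694 -0.572 0.523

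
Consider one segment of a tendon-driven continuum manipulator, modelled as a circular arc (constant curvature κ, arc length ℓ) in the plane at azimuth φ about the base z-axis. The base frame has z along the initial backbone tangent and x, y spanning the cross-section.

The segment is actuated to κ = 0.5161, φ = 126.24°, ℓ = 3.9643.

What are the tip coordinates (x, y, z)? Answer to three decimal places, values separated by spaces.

-1.669 2.278 1.723

θ = κ·ℓ = 0.5161 × 3.9643 = 2.04598 rad
ρ = (1 − cos θ)/κ = (1 − -0.45750)/0.5161 = 2.82406
z = sin θ / κ = 0.88921/0.5161 = 1.72294
x = ρ cos φ = 2.82406 × cos(126.24°) = -1.66950
y = ρ sin φ = 2.82406 × sin(126.24°) = 2.27774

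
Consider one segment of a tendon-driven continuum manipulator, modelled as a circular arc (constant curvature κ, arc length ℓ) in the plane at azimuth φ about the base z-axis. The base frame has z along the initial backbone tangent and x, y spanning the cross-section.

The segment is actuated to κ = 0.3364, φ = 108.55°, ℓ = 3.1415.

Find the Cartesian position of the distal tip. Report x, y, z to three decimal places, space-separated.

θ = κ·ℓ = 0.3364 × 3.1415 = 1.05680 rad
ρ = (1 − cos θ)/κ = (1 − 0.49166)/0.3364 = 1.51112
z = sin θ / κ = 0.87079/0.3364 = 2.58855
x = ρ cos φ = 1.51112 × cos(108.55°) = -0.48073
y = ρ sin φ = 1.51112 × sin(108.55°) = 1.43261

-0.481 1.433 2.589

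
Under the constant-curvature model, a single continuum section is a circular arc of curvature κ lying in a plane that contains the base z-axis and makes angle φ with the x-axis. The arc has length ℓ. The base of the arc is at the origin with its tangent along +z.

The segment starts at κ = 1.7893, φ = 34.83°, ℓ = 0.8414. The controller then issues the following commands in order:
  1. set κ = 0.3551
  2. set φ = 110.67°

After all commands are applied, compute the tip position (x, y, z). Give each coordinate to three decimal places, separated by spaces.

-0.044 0.117 0.829

initial: κ=1.7893, φ=34.83°, ℓ=0.8414
cmd 1: set κ=0.3551 → (κ,φ,ℓ)=(0.3551,34.83°,0.8414) → tip=(0.1024,0.0713,0.8289)
cmd 2: set φ=110.67° → (κ,φ,ℓ)=(0.3551,110.67°,0.8414) → tip=(-0.0440,0.1167,0.8289)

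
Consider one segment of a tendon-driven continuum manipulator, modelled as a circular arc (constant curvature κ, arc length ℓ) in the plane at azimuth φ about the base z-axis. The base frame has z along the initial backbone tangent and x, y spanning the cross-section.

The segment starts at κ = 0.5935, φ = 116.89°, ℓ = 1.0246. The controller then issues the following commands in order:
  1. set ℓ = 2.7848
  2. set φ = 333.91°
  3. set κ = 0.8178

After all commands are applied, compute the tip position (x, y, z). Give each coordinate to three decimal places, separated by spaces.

1.811 -0.887 0.930

initial: κ=0.5935, φ=116.89°, ℓ=1.0246
cmd 1: set ℓ=2.7848 → (κ,φ,ℓ)=(0.5935,116.89°,2.7848) → tip=(-0.8245,1.6258,1.6793)
cmd 2: set φ=333.91° → (κ,φ,ℓ)=(0.5935,333.91°,2.7848) → tip=(1.6372,-0.8017,1.6793)
cmd 3: set κ=0.8178 → (κ,φ,ℓ)=(0.8178,333.91°,2.7848) → tip=(1.8112,-0.8869,0.9300)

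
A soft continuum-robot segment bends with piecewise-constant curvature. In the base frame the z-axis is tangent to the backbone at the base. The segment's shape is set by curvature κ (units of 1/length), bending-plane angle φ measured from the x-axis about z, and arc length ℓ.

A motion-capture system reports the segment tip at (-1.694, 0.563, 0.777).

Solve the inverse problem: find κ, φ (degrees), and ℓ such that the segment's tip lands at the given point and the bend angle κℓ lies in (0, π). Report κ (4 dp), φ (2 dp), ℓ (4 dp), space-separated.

0.9419 161.62 2.4636

ρ = √(x²+y²) = √(-1.694² + 0.563²) = 1.78511
φ = atan2(y, x) mod 360° = atan2(0.563, -1.694) = 161.6158°
|p|² = ρ² + z² = 1.78511² + 0.777² = 3.79033
κ = 2ρ / |p|² = 2×1.78511 / 3.79033 = 0.94193
θ = 2·atan2(ρ, z) = 2·atan2(1.78511, 0.777) = 2.32052 rad
ℓ = θ/κ = 2.32052/0.94193 = 2.46359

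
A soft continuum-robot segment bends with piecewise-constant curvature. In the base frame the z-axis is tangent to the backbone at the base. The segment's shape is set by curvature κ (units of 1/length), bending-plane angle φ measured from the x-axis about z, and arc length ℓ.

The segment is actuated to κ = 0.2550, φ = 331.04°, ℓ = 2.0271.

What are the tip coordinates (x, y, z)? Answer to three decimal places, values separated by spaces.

0.448 -0.248 1.938

θ = κ·ℓ = 0.2550 × 2.0271 = 0.51691 rad
ρ = (1 − cos θ)/κ = (1 − 0.86935)/0.2550 = 0.51235
z = sin θ / κ = 0.49420/0.2550 = 1.93803
x = ρ cos φ = 0.51235 × cos(331.04°) = 0.44829
y = ρ sin φ = 0.51235 × sin(331.04°) = -0.24808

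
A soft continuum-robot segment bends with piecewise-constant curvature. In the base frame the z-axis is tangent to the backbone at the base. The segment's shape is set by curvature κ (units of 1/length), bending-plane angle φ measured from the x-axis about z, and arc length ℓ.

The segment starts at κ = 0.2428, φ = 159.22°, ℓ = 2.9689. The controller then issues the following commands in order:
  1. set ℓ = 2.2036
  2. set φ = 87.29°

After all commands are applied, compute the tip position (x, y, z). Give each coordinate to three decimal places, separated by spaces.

initial: κ=0.2428, φ=159.22°, ℓ=2.9689
cmd 1: set ℓ=2.2036 → (κ,φ,ℓ)=(0.2428,159.22°,2.2036) → tip=(-0.5381,0.2042,2.1000)
cmd 2: set φ=87.29° → (κ,φ,ℓ)=(0.2428,87.29°,2.2036) → tip=(0.0272,0.5749,2.1000)

0.027 0.575 2.100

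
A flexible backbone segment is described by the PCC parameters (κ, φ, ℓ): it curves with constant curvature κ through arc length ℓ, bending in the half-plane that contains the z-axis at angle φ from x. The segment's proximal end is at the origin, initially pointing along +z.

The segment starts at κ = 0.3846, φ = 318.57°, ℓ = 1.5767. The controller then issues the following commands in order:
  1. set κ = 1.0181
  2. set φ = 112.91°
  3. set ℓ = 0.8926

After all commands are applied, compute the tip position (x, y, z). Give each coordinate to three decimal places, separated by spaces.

-0.147 0.349 0.775

initial: κ=0.3846, φ=318.57°, ℓ=1.5767
cmd 1: set κ=1.0181 → (κ,φ,ℓ)=(1.0181,318.57°,1.5767) → tip=(0.7618,-0.6723,0.9816)
cmd 2: set φ=112.91° → (κ,φ,ℓ)=(1.0181,112.91°,1.5767) → tip=(-0.3955,0.9359,0.9816)
cmd 3: set ℓ=0.8926 → (κ,φ,ℓ)=(1.0181,112.91°,0.8926) → tip=(-0.1473,0.3486,0.7747)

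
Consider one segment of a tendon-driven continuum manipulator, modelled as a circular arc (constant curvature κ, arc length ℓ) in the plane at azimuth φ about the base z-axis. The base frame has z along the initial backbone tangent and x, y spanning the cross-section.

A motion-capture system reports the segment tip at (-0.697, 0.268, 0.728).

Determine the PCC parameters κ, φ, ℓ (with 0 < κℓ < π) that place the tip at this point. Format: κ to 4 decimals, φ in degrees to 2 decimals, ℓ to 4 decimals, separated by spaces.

1.3732 158.97 1.1624

ρ = √(x²+y²) = √(-0.697² + 0.268²) = 0.74675
φ = atan2(y, x) mod 360° = atan2(0.268, -0.697) = 158.9680°
|p|² = ρ² + z² = 0.74675² + 0.728² = 1.08762
κ = 2ρ / |p|² = 2×0.74675 / 1.08762 = 1.37318
θ = 2·atan2(ρ, z) = 2·atan2(0.74675, 0.728) = 1.59622 rad
ℓ = θ/κ = 1.59622/1.37318 = 1.16242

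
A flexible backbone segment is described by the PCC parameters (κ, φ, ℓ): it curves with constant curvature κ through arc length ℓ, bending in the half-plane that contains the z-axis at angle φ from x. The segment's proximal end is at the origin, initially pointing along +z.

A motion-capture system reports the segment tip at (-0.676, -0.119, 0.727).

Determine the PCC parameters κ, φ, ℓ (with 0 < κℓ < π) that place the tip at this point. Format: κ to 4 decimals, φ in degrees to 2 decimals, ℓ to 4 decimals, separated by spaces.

ρ = √(x²+y²) = √(-0.676² + -0.119²) = 0.68639
φ = atan2(y, x) mod 360° = atan2(-0.119, -0.676) = 189.9838°
|p|² = ρ² + z² = 0.68639² + 0.727² = 0.99967
κ = 2ρ / |p|² = 2×0.68639 / 0.99967 = 1.37325
θ = 2·atan2(ρ, z) = 2·atan2(0.68639, 0.727) = 1.51335 rad
ℓ = θ/κ = 1.51335/1.37325 = 1.10203

1.3732 189.98 1.1020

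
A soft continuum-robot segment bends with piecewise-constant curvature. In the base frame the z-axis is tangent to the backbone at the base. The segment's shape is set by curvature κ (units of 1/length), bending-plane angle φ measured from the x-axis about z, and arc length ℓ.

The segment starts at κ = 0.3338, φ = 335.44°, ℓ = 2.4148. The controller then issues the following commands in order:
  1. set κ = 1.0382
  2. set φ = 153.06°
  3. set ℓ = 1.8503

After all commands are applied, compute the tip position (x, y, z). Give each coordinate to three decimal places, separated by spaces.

-1.153 0.586 0.905

initial: κ=0.3338, φ=335.44°, ℓ=2.4148
cmd 1: set κ=1.0382 → (κ,φ,ℓ)=(1.0382,335.44°,2.4148) → tip=(1.5816,-0.7228,0.5710)
cmd 2: set φ=153.06° → (κ,φ,ℓ)=(1.0382,153.06°,2.4148) → tip=(-1.5502,0.7878,0.5710)
cmd 3: set ℓ=1.8503 → (κ,φ,ℓ)=(1.0382,153.06°,1.8503) → tip=(-1.1533,0.5861,0.9047)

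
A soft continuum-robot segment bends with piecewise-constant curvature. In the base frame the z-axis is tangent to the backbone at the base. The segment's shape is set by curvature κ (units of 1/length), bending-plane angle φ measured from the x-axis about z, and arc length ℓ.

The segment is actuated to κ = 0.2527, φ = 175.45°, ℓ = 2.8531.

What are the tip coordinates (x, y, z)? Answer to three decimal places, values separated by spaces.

θ = κ·ℓ = 0.2527 × 2.8531 = 0.72098 rad
ρ = (1 − cos θ)/κ = (1 − 0.75116)/0.2527 = 0.98472
z = sin θ / κ = 0.66012/0.2527 = 2.61227
x = ρ cos φ = 0.98472 × cos(175.45°) = -0.98162
y = ρ sin φ = 0.98472 × sin(175.45°) = 0.07812

-0.982 0.078 2.612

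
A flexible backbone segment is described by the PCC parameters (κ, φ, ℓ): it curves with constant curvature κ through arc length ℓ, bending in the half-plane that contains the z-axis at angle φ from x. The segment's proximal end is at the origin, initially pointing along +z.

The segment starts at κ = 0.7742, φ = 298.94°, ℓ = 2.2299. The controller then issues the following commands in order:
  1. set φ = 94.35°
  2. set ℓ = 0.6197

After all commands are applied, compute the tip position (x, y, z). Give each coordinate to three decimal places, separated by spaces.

initial: κ=0.7742, φ=298.94°, ℓ=2.2299
cmd 1: set φ=94.35° → (κ,φ,ℓ)=(0.7742,94.35°,2.2299) → tip=(-0.1132,1.4875,1.2761)
cmd 2: set ℓ=0.6197 → (κ,φ,ℓ)=(0.7742,94.35°,0.6197) → tip=(-0.0111,0.1454,0.5962)

-0.011 0.145 0.596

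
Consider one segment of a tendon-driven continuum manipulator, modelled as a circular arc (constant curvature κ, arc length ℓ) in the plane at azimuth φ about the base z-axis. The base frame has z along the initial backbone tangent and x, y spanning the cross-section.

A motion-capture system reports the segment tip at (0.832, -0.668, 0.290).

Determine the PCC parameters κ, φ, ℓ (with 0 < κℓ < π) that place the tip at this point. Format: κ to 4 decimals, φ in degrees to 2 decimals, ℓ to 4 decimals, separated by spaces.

1.7455 321.24 1.4957

ρ = √(x²+y²) = √(0.832² + -0.668²) = 1.06698
φ = atan2(y, x) mod 360° = atan2(-0.668, 0.832) = 321.2396°
|p|² = ρ² + z² = 1.06698² + 0.290² = 1.22255
κ = 2ρ / |p|² = 2×1.06698 / 1.22255 = 1.74550
θ = 2·atan2(ρ, z) = 2·atan2(1.06698, 0.290) = 2.61082 rad
ℓ = θ/κ = 2.61082/1.74550 = 1.49574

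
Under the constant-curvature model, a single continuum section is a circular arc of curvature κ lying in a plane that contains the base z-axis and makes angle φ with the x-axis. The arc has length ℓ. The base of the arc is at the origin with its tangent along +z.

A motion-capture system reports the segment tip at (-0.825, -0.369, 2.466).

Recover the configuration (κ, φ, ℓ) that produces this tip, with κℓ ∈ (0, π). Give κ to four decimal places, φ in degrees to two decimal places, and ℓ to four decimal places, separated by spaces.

0.2620 204.10 2.6812

ρ = √(x²+y²) = √(-0.825² + -0.369²) = 0.90376
φ = atan2(y, x) mod 360° = atan2(-0.369, -0.825) = 204.0977°
|p|² = ρ² + z² = 0.90376² + 2.466² = 6.89794
κ = 2ρ / |p|² = 2×0.90376 / 6.89794 = 0.26204
θ = 2·atan2(ρ, z) = 2·atan2(0.90376, 2.466) = 0.70258 rad
ℓ = θ/κ = 0.70258/0.26204 = 2.68120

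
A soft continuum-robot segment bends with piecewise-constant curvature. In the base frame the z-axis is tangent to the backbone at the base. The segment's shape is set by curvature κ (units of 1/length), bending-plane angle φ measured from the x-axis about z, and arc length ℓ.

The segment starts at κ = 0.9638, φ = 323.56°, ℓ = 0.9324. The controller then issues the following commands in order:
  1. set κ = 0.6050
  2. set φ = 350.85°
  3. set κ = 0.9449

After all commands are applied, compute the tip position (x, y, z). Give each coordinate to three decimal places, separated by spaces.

initial: κ=0.9638, φ=323.56°, ℓ=0.9324
cmd 1: set κ=0.6050 → (κ,φ,ℓ)=(0.6050,323.56°,0.9324) → tip=(0.2060,-0.1521,0.8837)
cmd 2: set φ=350.85° → (κ,φ,ℓ)=(0.6050,350.85°,0.9324) → tip=(0.2528,-0.0407,0.8837)
cmd 3: set κ=0.9449 → (κ,φ,ℓ)=(0.9449,350.85°,0.9324) → tip=(0.3799,-0.0612,0.8164)

0.380 -0.061 0.816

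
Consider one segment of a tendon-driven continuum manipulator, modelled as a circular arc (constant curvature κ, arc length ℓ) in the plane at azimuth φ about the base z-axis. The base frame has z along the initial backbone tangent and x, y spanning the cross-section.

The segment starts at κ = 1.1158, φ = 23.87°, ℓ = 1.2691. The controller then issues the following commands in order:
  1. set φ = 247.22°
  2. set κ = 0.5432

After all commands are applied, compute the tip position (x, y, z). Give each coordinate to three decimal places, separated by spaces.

initial: κ=1.1158, φ=23.87°, ℓ=1.2691
cmd 1: set φ=247.22° → (κ,φ,ℓ)=(1.1158,247.22°,1.2691) → tip=(-0.2935,-0.6990,0.8855)
cmd 2: set κ=0.5432 → (κ,φ,ℓ)=(0.5432,247.22°,1.2691) → tip=(-0.1628,-0.3876,1.1709)

-0.163 -0.388 1.171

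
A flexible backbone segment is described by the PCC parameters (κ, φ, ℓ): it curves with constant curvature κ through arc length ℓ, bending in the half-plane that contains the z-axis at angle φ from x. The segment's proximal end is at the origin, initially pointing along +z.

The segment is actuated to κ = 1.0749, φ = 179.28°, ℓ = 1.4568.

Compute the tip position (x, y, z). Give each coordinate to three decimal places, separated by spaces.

θ = κ·ℓ = 1.0749 × 1.4568 = 1.56591 rad
ρ = (1 − cos θ)/κ = (1 − 0.00488)/1.0749 = 0.92578
z = sin θ / κ = 0.99999/1.0749 = 0.93031
x = ρ cos φ = 0.92578 × cos(179.28°) = -0.92570
y = ρ sin φ = 0.92578 × sin(179.28°) = 0.01163

-0.926 0.012 0.930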